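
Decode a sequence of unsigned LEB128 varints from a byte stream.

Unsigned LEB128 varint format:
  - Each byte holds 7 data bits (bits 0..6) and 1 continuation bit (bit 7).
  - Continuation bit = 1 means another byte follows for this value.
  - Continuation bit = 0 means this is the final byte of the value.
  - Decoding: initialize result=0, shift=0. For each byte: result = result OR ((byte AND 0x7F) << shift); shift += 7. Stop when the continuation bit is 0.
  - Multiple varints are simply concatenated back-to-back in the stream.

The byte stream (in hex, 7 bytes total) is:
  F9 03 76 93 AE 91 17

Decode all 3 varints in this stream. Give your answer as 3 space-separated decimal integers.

  byte[0]=0xF9 cont=1 payload=0x79=121: acc |= 121<<0 -> acc=121 shift=7
  byte[1]=0x03 cont=0 payload=0x03=3: acc |= 3<<7 -> acc=505 shift=14 [end]
Varint 1: bytes[0:2] = F9 03 -> value 505 (2 byte(s))
  byte[2]=0x76 cont=0 payload=0x76=118: acc |= 118<<0 -> acc=118 shift=7 [end]
Varint 2: bytes[2:3] = 76 -> value 118 (1 byte(s))
  byte[3]=0x93 cont=1 payload=0x13=19: acc |= 19<<0 -> acc=19 shift=7
  byte[4]=0xAE cont=1 payload=0x2E=46: acc |= 46<<7 -> acc=5907 shift=14
  byte[5]=0x91 cont=1 payload=0x11=17: acc |= 17<<14 -> acc=284435 shift=21
  byte[6]=0x17 cont=0 payload=0x17=23: acc |= 23<<21 -> acc=48518931 shift=28 [end]
Varint 3: bytes[3:7] = 93 AE 91 17 -> value 48518931 (4 byte(s))

Answer: 505 118 48518931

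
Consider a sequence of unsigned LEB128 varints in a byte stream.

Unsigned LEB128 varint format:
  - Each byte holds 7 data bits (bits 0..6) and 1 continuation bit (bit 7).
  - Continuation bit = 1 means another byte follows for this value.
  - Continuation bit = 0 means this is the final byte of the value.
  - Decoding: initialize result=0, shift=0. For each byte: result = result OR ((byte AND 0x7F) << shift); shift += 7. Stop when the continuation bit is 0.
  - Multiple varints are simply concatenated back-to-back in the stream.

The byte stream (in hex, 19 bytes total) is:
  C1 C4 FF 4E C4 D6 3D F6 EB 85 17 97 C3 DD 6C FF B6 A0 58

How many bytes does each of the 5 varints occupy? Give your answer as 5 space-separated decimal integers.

Answer: 4 3 4 4 4

Derivation:
  byte[0]=0xC1 cont=1 payload=0x41=65: acc |= 65<<0 -> acc=65 shift=7
  byte[1]=0xC4 cont=1 payload=0x44=68: acc |= 68<<7 -> acc=8769 shift=14
  byte[2]=0xFF cont=1 payload=0x7F=127: acc |= 127<<14 -> acc=2089537 shift=21
  byte[3]=0x4E cont=0 payload=0x4E=78: acc |= 78<<21 -> acc=165667393 shift=28 [end]
Varint 1: bytes[0:4] = C1 C4 FF 4E -> value 165667393 (4 byte(s))
  byte[4]=0xC4 cont=1 payload=0x44=68: acc |= 68<<0 -> acc=68 shift=7
  byte[5]=0xD6 cont=1 payload=0x56=86: acc |= 86<<7 -> acc=11076 shift=14
  byte[6]=0x3D cont=0 payload=0x3D=61: acc |= 61<<14 -> acc=1010500 shift=21 [end]
Varint 2: bytes[4:7] = C4 D6 3D -> value 1010500 (3 byte(s))
  byte[7]=0xF6 cont=1 payload=0x76=118: acc |= 118<<0 -> acc=118 shift=7
  byte[8]=0xEB cont=1 payload=0x6B=107: acc |= 107<<7 -> acc=13814 shift=14
  byte[9]=0x85 cont=1 payload=0x05=5: acc |= 5<<14 -> acc=95734 shift=21
  byte[10]=0x17 cont=0 payload=0x17=23: acc |= 23<<21 -> acc=48330230 shift=28 [end]
Varint 3: bytes[7:11] = F6 EB 85 17 -> value 48330230 (4 byte(s))
  byte[11]=0x97 cont=1 payload=0x17=23: acc |= 23<<0 -> acc=23 shift=7
  byte[12]=0xC3 cont=1 payload=0x43=67: acc |= 67<<7 -> acc=8599 shift=14
  byte[13]=0xDD cont=1 payload=0x5D=93: acc |= 93<<14 -> acc=1532311 shift=21
  byte[14]=0x6C cont=0 payload=0x6C=108: acc |= 108<<21 -> acc=228024727 shift=28 [end]
Varint 4: bytes[11:15] = 97 C3 DD 6C -> value 228024727 (4 byte(s))
  byte[15]=0xFF cont=1 payload=0x7F=127: acc |= 127<<0 -> acc=127 shift=7
  byte[16]=0xB6 cont=1 payload=0x36=54: acc |= 54<<7 -> acc=7039 shift=14
  byte[17]=0xA0 cont=1 payload=0x20=32: acc |= 32<<14 -> acc=531327 shift=21
  byte[18]=0x58 cont=0 payload=0x58=88: acc |= 88<<21 -> acc=185080703 shift=28 [end]
Varint 5: bytes[15:19] = FF B6 A0 58 -> value 185080703 (4 byte(s))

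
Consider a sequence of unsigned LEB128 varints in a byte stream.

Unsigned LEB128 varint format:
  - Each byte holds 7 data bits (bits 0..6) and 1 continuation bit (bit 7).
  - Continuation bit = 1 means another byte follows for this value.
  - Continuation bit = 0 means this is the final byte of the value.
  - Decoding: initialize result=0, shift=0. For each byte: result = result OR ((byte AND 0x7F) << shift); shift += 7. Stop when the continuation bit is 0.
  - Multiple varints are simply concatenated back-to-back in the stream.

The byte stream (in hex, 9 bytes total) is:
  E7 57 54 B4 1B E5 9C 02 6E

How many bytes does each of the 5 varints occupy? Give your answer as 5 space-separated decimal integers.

Answer: 2 1 2 3 1

Derivation:
  byte[0]=0xE7 cont=1 payload=0x67=103: acc |= 103<<0 -> acc=103 shift=7
  byte[1]=0x57 cont=0 payload=0x57=87: acc |= 87<<7 -> acc=11239 shift=14 [end]
Varint 1: bytes[0:2] = E7 57 -> value 11239 (2 byte(s))
  byte[2]=0x54 cont=0 payload=0x54=84: acc |= 84<<0 -> acc=84 shift=7 [end]
Varint 2: bytes[2:3] = 54 -> value 84 (1 byte(s))
  byte[3]=0xB4 cont=1 payload=0x34=52: acc |= 52<<0 -> acc=52 shift=7
  byte[4]=0x1B cont=0 payload=0x1B=27: acc |= 27<<7 -> acc=3508 shift=14 [end]
Varint 3: bytes[3:5] = B4 1B -> value 3508 (2 byte(s))
  byte[5]=0xE5 cont=1 payload=0x65=101: acc |= 101<<0 -> acc=101 shift=7
  byte[6]=0x9C cont=1 payload=0x1C=28: acc |= 28<<7 -> acc=3685 shift=14
  byte[7]=0x02 cont=0 payload=0x02=2: acc |= 2<<14 -> acc=36453 shift=21 [end]
Varint 4: bytes[5:8] = E5 9C 02 -> value 36453 (3 byte(s))
  byte[8]=0x6E cont=0 payload=0x6E=110: acc |= 110<<0 -> acc=110 shift=7 [end]
Varint 5: bytes[8:9] = 6E -> value 110 (1 byte(s))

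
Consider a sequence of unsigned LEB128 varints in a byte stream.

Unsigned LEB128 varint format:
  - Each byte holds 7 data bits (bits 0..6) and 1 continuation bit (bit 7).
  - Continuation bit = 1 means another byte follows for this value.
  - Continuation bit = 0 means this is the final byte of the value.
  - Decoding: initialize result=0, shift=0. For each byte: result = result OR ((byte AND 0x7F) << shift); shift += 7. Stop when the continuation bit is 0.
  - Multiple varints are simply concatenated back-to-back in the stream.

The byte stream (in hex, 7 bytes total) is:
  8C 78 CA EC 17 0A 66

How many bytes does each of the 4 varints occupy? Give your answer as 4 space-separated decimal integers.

  byte[0]=0x8C cont=1 payload=0x0C=12: acc |= 12<<0 -> acc=12 shift=7
  byte[1]=0x78 cont=0 payload=0x78=120: acc |= 120<<7 -> acc=15372 shift=14 [end]
Varint 1: bytes[0:2] = 8C 78 -> value 15372 (2 byte(s))
  byte[2]=0xCA cont=1 payload=0x4A=74: acc |= 74<<0 -> acc=74 shift=7
  byte[3]=0xEC cont=1 payload=0x6C=108: acc |= 108<<7 -> acc=13898 shift=14
  byte[4]=0x17 cont=0 payload=0x17=23: acc |= 23<<14 -> acc=390730 shift=21 [end]
Varint 2: bytes[2:5] = CA EC 17 -> value 390730 (3 byte(s))
  byte[5]=0x0A cont=0 payload=0x0A=10: acc |= 10<<0 -> acc=10 shift=7 [end]
Varint 3: bytes[5:6] = 0A -> value 10 (1 byte(s))
  byte[6]=0x66 cont=0 payload=0x66=102: acc |= 102<<0 -> acc=102 shift=7 [end]
Varint 4: bytes[6:7] = 66 -> value 102 (1 byte(s))

Answer: 2 3 1 1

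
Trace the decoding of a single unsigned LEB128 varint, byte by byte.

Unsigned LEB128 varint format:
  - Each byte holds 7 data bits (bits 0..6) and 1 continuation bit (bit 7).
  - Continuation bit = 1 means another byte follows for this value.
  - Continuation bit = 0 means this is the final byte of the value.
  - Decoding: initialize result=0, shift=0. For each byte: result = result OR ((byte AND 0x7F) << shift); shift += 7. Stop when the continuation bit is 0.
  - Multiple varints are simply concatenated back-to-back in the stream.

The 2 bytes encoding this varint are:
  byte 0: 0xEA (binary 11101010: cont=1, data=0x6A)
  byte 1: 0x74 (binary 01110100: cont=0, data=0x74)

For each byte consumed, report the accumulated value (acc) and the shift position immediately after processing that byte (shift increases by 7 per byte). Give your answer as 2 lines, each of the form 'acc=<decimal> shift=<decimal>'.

byte 0=0xEA: payload=0x6A=106, contrib = 106<<0 = 106; acc -> 106, shift -> 7
byte 1=0x74: payload=0x74=116, contrib = 116<<7 = 14848; acc -> 14954, shift -> 14

Answer: acc=106 shift=7
acc=14954 shift=14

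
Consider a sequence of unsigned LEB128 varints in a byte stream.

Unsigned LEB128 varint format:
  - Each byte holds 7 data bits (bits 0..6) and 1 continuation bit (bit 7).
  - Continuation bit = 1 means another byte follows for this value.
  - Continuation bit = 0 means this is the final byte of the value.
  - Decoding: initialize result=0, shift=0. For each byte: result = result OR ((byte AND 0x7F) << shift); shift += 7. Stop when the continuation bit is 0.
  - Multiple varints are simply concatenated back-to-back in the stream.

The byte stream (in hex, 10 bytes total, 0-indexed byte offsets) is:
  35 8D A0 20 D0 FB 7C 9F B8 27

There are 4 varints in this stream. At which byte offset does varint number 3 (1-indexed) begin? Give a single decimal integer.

  byte[0]=0x35 cont=0 payload=0x35=53: acc |= 53<<0 -> acc=53 shift=7 [end]
Varint 1: bytes[0:1] = 35 -> value 53 (1 byte(s))
  byte[1]=0x8D cont=1 payload=0x0D=13: acc |= 13<<0 -> acc=13 shift=7
  byte[2]=0xA0 cont=1 payload=0x20=32: acc |= 32<<7 -> acc=4109 shift=14
  byte[3]=0x20 cont=0 payload=0x20=32: acc |= 32<<14 -> acc=528397 shift=21 [end]
Varint 2: bytes[1:4] = 8D A0 20 -> value 528397 (3 byte(s))
  byte[4]=0xD0 cont=1 payload=0x50=80: acc |= 80<<0 -> acc=80 shift=7
  byte[5]=0xFB cont=1 payload=0x7B=123: acc |= 123<<7 -> acc=15824 shift=14
  byte[6]=0x7C cont=0 payload=0x7C=124: acc |= 124<<14 -> acc=2047440 shift=21 [end]
Varint 3: bytes[4:7] = D0 FB 7C -> value 2047440 (3 byte(s))
  byte[7]=0x9F cont=1 payload=0x1F=31: acc |= 31<<0 -> acc=31 shift=7
  byte[8]=0xB8 cont=1 payload=0x38=56: acc |= 56<<7 -> acc=7199 shift=14
  byte[9]=0x27 cont=0 payload=0x27=39: acc |= 39<<14 -> acc=646175 shift=21 [end]
Varint 4: bytes[7:10] = 9F B8 27 -> value 646175 (3 byte(s))

Answer: 4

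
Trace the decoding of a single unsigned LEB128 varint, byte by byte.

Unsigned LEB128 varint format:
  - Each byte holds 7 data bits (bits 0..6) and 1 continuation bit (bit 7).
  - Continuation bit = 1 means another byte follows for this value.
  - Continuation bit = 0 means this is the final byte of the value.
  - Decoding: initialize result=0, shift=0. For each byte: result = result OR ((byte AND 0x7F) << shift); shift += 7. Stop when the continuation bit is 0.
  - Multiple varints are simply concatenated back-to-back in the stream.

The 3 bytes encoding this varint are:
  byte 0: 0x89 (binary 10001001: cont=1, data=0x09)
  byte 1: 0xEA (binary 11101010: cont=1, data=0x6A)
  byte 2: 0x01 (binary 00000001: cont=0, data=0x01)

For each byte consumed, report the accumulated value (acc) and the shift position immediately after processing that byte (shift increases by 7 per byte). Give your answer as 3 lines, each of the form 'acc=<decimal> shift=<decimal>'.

byte 0=0x89: payload=0x09=9, contrib = 9<<0 = 9; acc -> 9, shift -> 7
byte 1=0xEA: payload=0x6A=106, contrib = 106<<7 = 13568; acc -> 13577, shift -> 14
byte 2=0x01: payload=0x01=1, contrib = 1<<14 = 16384; acc -> 29961, shift -> 21

Answer: acc=9 shift=7
acc=13577 shift=14
acc=29961 shift=21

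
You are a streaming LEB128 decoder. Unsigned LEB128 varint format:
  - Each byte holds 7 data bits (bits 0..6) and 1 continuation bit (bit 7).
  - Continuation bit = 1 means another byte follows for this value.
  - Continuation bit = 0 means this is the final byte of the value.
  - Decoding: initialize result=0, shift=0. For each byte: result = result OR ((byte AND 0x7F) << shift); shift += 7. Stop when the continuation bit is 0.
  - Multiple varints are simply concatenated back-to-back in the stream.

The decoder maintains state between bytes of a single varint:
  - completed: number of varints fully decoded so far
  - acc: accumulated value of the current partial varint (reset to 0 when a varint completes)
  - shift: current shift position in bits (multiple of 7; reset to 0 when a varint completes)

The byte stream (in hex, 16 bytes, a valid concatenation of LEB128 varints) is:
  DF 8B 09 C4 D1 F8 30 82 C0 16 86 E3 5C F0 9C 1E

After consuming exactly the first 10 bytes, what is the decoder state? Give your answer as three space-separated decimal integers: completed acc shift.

Answer: 3 0 0

Derivation:
byte[0]=0xDF cont=1 payload=0x5F: acc |= 95<<0 -> completed=0 acc=95 shift=7
byte[1]=0x8B cont=1 payload=0x0B: acc |= 11<<7 -> completed=0 acc=1503 shift=14
byte[2]=0x09 cont=0 payload=0x09: varint #1 complete (value=148959); reset -> completed=1 acc=0 shift=0
byte[3]=0xC4 cont=1 payload=0x44: acc |= 68<<0 -> completed=1 acc=68 shift=7
byte[4]=0xD1 cont=1 payload=0x51: acc |= 81<<7 -> completed=1 acc=10436 shift=14
byte[5]=0xF8 cont=1 payload=0x78: acc |= 120<<14 -> completed=1 acc=1976516 shift=21
byte[6]=0x30 cont=0 payload=0x30: varint #2 complete (value=102639812); reset -> completed=2 acc=0 shift=0
byte[7]=0x82 cont=1 payload=0x02: acc |= 2<<0 -> completed=2 acc=2 shift=7
byte[8]=0xC0 cont=1 payload=0x40: acc |= 64<<7 -> completed=2 acc=8194 shift=14
byte[9]=0x16 cont=0 payload=0x16: varint #3 complete (value=368642); reset -> completed=3 acc=0 shift=0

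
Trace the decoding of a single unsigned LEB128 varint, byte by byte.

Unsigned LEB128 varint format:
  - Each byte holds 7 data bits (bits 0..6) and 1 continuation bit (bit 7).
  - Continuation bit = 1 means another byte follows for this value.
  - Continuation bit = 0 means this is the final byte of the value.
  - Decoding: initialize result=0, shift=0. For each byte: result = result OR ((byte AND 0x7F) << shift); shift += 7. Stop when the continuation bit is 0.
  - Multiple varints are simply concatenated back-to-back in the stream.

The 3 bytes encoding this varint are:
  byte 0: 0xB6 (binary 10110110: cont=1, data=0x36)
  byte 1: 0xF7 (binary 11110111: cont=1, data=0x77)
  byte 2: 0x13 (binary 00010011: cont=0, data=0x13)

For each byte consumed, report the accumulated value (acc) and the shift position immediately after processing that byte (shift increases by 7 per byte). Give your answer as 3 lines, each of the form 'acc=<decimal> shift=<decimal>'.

byte 0=0xB6: payload=0x36=54, contrib = 54<<0 = 54; acc -> 54, shift -> 7
byte 1=0xF7: payload=0x77=119, contrib = 119<<7 = 15232; acc -> 15286, shift -> 14
byte 2=0x13: payload=0x13=19, contrib = 19<<14 = 311296; acc -> 326582, shift -> 21

Answer: acc=54 shift=7
acc=15286 shift=14
acc=326582 shift=21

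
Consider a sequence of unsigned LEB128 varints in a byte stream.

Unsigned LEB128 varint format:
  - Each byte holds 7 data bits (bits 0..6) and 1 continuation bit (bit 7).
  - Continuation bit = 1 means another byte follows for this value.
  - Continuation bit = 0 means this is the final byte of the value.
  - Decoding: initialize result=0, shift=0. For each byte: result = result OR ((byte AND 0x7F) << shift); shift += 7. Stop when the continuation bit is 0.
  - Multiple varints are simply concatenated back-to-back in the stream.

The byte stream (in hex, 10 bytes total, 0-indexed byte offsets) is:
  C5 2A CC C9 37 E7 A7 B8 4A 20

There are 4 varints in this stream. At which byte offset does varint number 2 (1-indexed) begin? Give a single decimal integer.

Answer: 2

Derivation:
  byte[0]=0xC5 cont=1 payload=0x45=69: acc |= 69<<0 -> acc=69 shift=7
  byte[1]=0x2A cont=0 payload=0x2A=42: acc |= 42<<7 -> acc=5445 shift=14 [end]
Varint 1: bytes[0:2] = C5 2A -> value 5445 (2 byte(s))
  byte[2]=0xCC cont=1 payload=0x4C=76: acc |= 76<<0 -> acc=76 shift=7
  byte[3]=0xC9 cont=1 payload=0x49=73: acc |= 73<<7 -> acc=9420 shift=14
  byte[4]=0x37 cont=0 payload=0x37=55: acc |= 55<<14 -> acc=910540 shift=21 [end]
Varint 2: bytes[2:5] = CC C9 37 -> value 910540 (3 byte(s))
  byte[5]=0xE7 cont=1 payload=0x67=103: acc |= 103<<0 -> acc=103 shift=7
  byte[6]=0xA7 cont=1 payload=0x27=39: acc |= 39<<7 -> acc=5095 shift=14
  byte[7]=0xB8 cont=1 payload=0x38=56: acc |= 56<<14 -> acc=922599 shift=21
  byte[8]=0x4A cont=0 payload=0x4A=74: acc |= 74<<21 -> acc=156111847 shift=28 [end]
Varint 3: bytes[5:9] = E7 A7 B8 4A -> value 156111847 (4 byte(s))
  byte[9]=0x20 cont=0 payload=0x20=32: acc |= 32<<0 -> acc=32 shift=7 [end]
Varint 4: bytes[9:10] = 20 -> value 32 (1 byte(s))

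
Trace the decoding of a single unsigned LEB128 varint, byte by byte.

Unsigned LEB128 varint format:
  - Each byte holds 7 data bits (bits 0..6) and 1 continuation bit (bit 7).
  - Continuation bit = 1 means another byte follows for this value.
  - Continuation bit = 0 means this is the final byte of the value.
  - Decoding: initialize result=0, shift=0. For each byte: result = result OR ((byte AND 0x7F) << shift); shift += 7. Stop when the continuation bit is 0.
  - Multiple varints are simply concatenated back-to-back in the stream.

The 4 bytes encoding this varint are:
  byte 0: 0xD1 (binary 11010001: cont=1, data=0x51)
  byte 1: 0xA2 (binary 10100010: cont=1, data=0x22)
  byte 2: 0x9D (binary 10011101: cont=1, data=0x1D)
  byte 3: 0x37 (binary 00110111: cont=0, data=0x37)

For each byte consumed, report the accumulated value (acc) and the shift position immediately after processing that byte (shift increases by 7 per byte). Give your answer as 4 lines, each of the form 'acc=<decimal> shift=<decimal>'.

Answer: acc=81 shift=7
acc=4433 shift=14
acc=479569 shift=21
acc=115822929 shift=28

Derivation:
byte 0=0xD1: payload=0x51=81, contrib = 81<<0 = 81; acc -> 81, shift -> 7
byte 1=0xA2: payload=0x22=34, contrib = 34<<7 = 4352; acc -> 4433, shift -> 14
byte 2=0x9D: payload=0x1D=29, contrib = 29<<14 = 475136; acc -> 479569, shift -> 21
byte 3=0x37: payload=0x37=55, contrib = 55<<21 = 115343360; acc -> 115822929, shift -> 28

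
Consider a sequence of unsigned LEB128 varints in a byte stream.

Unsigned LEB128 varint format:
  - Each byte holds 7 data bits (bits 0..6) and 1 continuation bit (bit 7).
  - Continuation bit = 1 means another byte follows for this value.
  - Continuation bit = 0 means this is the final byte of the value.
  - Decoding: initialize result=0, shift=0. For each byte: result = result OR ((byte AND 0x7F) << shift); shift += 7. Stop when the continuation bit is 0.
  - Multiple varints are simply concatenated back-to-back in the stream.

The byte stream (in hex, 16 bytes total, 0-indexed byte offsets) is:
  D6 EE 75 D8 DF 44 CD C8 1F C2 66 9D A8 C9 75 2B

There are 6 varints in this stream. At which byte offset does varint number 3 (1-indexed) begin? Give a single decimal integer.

Answer: 6

Derivation:
  byte[0]=0xD6 cont=1 payload=0x56=86: acc |= 86<<0 -> acc=86 shift=7
  byte[1]=0xEE cont=1 payload=0x6E=110: acc |= 110<<7 -> acc=14166 shift=14
  byte[2]=0x75 cont=0 payload=0x75=117: acc |= 117<<14 -> acc=1931094 shift=21 [end]
Varint 1: bytes[0:3] = D6 EE 75 -> value 1931094 (3 byte(s))
  byte[3]=0xD8 cont=1 payload=0x58=88: acc |= 88<<0 -> acc=88 shift=7
  byte[4]=0xDF cont=1 payload=0x5F=95: acc |= 95<<7 -> acc=12248 shift=14
  byte[5]=0x44 cont=0 payload=0x44=68: acc |= 68<<14 -> acc=1126360 shift=21 [end]
Varint 2: bytes[3:6] = D8 DF 44 -> value 1126360 (3 byte(s))
  byte[6]=0xCD cont=1 payload=0x4D=77: acc |= 77<<0 -> acc=77 shift=7
  byte[7]=0xC8 cont=1 payload=0x48=72: acc |= 72<<7 -> acc=9293 shift=14
  byte[8]=0x1F cont=0 payload=0x1F=31: acc |= 31<<14 -> acc=517197 shift=21 [end]
Varint 3: bytes[6:9] = CD C8 1F -> value 517197 (3 byte(s))
  byte[9]=0xC2 cont=1 payload=0x42=66: acc |= 66<<0 -> acc=66 shift=7
  byte[10]=0x66 cont=0 payload=0x66=102: acc |= 102<<7 -> acc=13122 shift=14 [end]
Varint 4: bytes[9:11] = C2 66 -> value 13122 (2 byte(s))
  byte[11]=0x9D cont=1 payload=0x1D=29: acc |= 29<<0 -> acc=29 shift=7
  byte[12]=0xA8 cont=1 payload=0x28=40: acc |= 40<<7 -> acc=5149 shift=14
  byte[13]=0xC9 cont=1 payload=0x49=73: acc |= 73<<14 -> acc=1201181 shift=21
  byte[14]=0x75 cont=0 payload=0x75=117: acc |= 117<<21 -> acc=246567965 shift=28 [end]
Varint 5: bytes[11:15] = 9D A8 C9 75 -> value 246567965 (4 byte(s))
  byte[15]=0x2B cont=0 payload=0x2B=43: acc |= 43<<0 -> acc=43 shift=7 [end]
Varint 6: bytes[15:16] = 2B -> value 43 (1 byte(s))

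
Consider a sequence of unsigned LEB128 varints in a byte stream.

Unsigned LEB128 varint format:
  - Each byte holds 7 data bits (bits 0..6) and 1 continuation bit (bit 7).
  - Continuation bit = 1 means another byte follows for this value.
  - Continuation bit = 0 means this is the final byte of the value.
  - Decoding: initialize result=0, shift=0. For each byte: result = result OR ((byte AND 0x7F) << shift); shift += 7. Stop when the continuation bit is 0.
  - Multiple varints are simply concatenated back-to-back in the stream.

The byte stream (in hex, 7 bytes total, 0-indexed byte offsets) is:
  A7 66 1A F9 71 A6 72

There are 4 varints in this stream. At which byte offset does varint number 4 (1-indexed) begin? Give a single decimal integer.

Answer: 5

Derivation:
  byte[0]=0xA7 cont=1 payload=0x27=39: acc |= 39<<0 -> acc=39 shift=7
  byte[1]=0x66 cont=0 payload=0x66=102: acc |= 102<<7 -> acc=13095 shift=14 [end]
Varint 1: bytes[0:2] = A7 66 -> value 13095 (2 byte(s))
  byte[2]=0x1A cont=0 payload=0x1A=26: acc |= 26<<0 -> acc=26 shift=7 [end]
Varint 2: bytes[2:3] = 1A -> value 26 (1 byte(s))
  byte[3]=0xF9 cont=1 payload=0x79=121: acc |= 121<<0 -> acc=121 shift=7
  byte[4]=0x71 cont=0 payload=0x71=113: acc |= 113<<7 -> acc=14585 shift=14 [end]
Varint 3: bytes[3:5] = F9 71 -> value 14585 (2 byte(s))
  byte[5]=0xA6 cont=1 payload=0x26=38: acc |= 38<<0 -> acc=38 shift=7
  byte[6]=0x72 cont=0 payload=0x72=114: acc |= 114<<7 -> acc=14630 shift=14 [end]
Varint 4: bytes[5:7] = A6 72 -> value 14630 (2 byte(s))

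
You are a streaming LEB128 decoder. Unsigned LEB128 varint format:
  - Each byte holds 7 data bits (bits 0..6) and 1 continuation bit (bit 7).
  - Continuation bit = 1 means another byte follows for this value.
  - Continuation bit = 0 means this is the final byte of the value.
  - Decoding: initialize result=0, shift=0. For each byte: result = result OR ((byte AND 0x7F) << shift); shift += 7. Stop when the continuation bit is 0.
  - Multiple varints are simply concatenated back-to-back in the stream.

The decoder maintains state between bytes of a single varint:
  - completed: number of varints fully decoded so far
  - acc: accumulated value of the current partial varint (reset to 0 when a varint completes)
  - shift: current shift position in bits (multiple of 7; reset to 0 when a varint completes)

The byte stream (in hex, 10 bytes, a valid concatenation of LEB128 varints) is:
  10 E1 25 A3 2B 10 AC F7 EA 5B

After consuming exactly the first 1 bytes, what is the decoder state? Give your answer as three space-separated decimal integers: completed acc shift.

byte[0]=0x10 cont=0 payload=0x10: varint #1 complete (value=16); reset -> completed=1 acc=0 shift=0

Answer: 1 0 0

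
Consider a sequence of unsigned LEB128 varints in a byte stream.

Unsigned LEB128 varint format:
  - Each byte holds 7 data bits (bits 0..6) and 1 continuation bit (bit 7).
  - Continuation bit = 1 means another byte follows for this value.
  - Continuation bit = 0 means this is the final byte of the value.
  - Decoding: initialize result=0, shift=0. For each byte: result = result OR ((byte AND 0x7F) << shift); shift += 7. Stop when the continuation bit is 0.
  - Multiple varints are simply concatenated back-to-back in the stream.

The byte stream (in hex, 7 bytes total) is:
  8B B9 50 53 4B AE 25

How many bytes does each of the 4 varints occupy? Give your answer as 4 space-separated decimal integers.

  byte[0]=0x8B cont=1 payload=0x0B=11: acc |= 11<<0 -> acc=11 shift=7
  byte[1]=0xB9 cont=1 payload=0x39=57: acc |= 57<<7 -> acc=7307 shift=14
  byte[2]=0x50 cont=0 payload=0x50=80: acc |= 80<<14 -> acc=1318027 shift=21 [end]
Varint 1: bytes[0:3] = 8B B9 50 -> value 1318027 (3 byte(s))
  byte[3]=0x53 cont=0 payload=0x53=83: acc |= 83<<0 -> acc=83 shift=7 [end]
Varint 2: bytes[3:4] = 53 -> value 83 (1 byte(s))
  byte[4]=0x4B cont=0 payload=0x4B=75: acc |= 75<<0 -> acc=75 shift=7 [end]
Varint 3: bytes[4:5] = 4B -> value 75 (1 byte(s))
  byte[5]=0xAE cont=1 payload=0x2E=46: acc |= 46<<0 -> acc=46 shift=7
  byte[6]=0x25 cont=0 payload=0x25=37: acc |= 37<<7 -> acc=4782 shift=14 [end]
Varint 4: bytes[5:7] = AE 25 -> value 4782 (2 byte(s))

Answer: 3 1 1 2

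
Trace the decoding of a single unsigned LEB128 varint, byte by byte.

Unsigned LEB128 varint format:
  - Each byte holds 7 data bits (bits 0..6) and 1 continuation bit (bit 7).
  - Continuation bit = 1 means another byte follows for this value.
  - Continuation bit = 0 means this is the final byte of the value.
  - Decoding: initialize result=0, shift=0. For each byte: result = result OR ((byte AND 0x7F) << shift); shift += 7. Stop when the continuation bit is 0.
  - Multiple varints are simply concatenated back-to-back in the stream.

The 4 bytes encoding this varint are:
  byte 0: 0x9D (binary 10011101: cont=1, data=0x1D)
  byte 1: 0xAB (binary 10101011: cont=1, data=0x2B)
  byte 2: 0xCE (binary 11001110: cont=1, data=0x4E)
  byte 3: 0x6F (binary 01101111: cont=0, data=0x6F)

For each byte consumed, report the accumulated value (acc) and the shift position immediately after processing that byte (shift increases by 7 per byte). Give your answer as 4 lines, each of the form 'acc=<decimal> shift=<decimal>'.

byte 0=0x9D: payload=0x1D=29, contrib = 29<<0 = 29; acc -> 29, shift -> 7
byte 1=0xAB: payload=0x2B=43, contrib = 43<<7 = 5504; acc -> 5533, shift -> 14
byte 2=0xCE: payload=0x4E=78, contrib = 78<<14 = 1277952; acc -> 1283485, shift -> 21
byte 3=0x6F: payload=0x6F=111, contrib = 111<<21 = 232783872; acc -> 234067357, shift -> 28

Answer: acc=29 shift=7
acc=5533 shift=14
acc=1283485 shift=21
acc=234067357 shift=28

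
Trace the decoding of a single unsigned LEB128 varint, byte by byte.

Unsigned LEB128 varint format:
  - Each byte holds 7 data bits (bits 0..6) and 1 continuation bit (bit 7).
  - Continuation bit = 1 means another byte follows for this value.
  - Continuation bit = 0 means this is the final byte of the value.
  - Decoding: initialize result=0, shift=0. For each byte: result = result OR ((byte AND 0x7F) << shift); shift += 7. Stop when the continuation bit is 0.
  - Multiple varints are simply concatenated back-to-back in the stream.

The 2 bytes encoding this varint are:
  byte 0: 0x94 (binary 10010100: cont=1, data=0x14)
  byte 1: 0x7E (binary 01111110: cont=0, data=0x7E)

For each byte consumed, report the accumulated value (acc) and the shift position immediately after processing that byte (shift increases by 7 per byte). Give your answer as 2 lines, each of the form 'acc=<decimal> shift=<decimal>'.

Answer: acc=20 shift=7
acc=16148 shift=14

Derivation:
byte 0=0x94: payload=0x14=20, contrib = 20<<0 = 20; acc -> 20, shift -> 7
byte 1=0x7E: payload=0x7E=126, contrib = 126<<7 = 16128; acc -> 16148, shift -> 14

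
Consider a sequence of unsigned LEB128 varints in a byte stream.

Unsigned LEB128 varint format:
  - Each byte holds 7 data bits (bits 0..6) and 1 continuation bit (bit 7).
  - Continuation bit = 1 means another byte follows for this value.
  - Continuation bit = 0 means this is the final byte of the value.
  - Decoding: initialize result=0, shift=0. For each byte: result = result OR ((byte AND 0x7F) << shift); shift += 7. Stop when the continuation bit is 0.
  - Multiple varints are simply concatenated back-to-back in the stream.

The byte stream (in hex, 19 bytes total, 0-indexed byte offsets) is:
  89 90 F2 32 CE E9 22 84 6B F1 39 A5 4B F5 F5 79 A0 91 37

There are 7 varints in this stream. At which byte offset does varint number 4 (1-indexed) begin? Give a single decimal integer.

Answer: 9

Derivation:
  byte[0]=0x89 cont=1 payload=0x09=9: acc |= 9<<0 -> acc=9 shift=7
  byte[1]=0x90 cont=1 payload=0x10=16: acc |= 16<<7 -> acc=2057 shift=14
  byte[2]=0xF2 cont=1 payload=0x72=114: acc |= 114<<14 -> acc=1869833 shift=21
  byte[3]=0x32 cont=0 payload=0x32=50: acc |= 50<<21 -> acc=106727433 shift=28 [end]
Varint 1: bytes[0:4] = 89 90 F2 32 -> value 106727433 (4 byte(s))
  byte[4]=0xCE cont=1 payload=0x4E=78: acc |= 78<<0 -> acc=78 shift=7
  byte[5]=0xE9 cont=1 payload=0x69=105: acc |= 105<<7 -> acc=13518 shift=14
  byte[6]=0x22 cont=0 payload=0x22=34: acc |= 34<<14 -> acc=570574 shift=21 [end]
Varint 2: bytes[4:7] = CE E9 22 -> value 570574 (3 byte(s))
  byte[7]=0x84 cont=1 payload=0x04=4: acc |= 4<<0 -> acc=4 shift=7
  byte[8]=0x6B cont=0 payload=0x6B=107: acc |= 107<<7 -> acc=13700 shift=14 [end]
Varint 3: bytes[7:9] = 84 6B -> value 13700 (2 byte(s))
  byte[9]=0xF1 cont=1 payload=0x71=113: acc |= 113<<0 -> acc=113 shift=7
  byte[10]=0x39 cont=0 payload=0x39=57: acc |= 57<<7 -> acc=7409 shift=14 [end]
Varint 4: bytes[9:11] = F1 39 -> value 7409 (2 byte(s))
  byte[11]=0xA5 cont=1 payload=0x25=37: acc |= 37<<0 -> acc=37 shift=7
  byte[12]=0x4B cont=0 payload=0x4B=75: acc |= 75<<7 -> acc=9637 shift=14 [end]
Varint 5: bytes[11:13] = A5 4B -> value 9637 (2 byte(s))
  byte[13]=0xF5 cont=1 payload=0x75=117: acc |= 117<<0 -> acc=117 shift=7
  byte[14]=0xF5 cont=1 payload=0x75=117: acc |= 117<<7 -> acc=15093 shift=14
  byte[15]=0x79 cont=0 payload=0x79=121: acc |= 121<<14 -> acc=1997557 shift=21 [end]
Varint 6: bytes[13:16] = F5 F5 79 -> value 1997557 (3 byte(s))
  byte[16]=0xA0 cont=1 payload=0x20=32: acc |= 32<<0 -> acc=32 shift=7
  byte[17]=0x91 cont=1 payload=0x11=17: acc |= 17<<7 -> acc=2208 shift=14
  byte[18]=0x37 cont=0 payload=0x37=55: acc |= 55<<14 -> acc=903328 shift=21 [end]
Varint 7: bytes[16:19] = A0 91 37 -> value 903328 (3 byte(s))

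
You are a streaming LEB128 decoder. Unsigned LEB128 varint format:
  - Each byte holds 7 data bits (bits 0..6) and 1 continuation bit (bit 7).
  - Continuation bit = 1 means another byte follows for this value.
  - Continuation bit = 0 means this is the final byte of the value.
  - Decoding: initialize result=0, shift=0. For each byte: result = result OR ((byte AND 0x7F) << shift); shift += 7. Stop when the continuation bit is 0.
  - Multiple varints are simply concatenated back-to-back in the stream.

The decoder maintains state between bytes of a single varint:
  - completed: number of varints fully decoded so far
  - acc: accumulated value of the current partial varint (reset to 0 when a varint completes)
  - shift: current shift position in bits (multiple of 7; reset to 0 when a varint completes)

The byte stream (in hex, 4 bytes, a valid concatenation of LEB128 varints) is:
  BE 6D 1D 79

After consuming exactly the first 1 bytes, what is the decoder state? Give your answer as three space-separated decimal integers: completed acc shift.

byte[0]=0xBE cont=1 payload=0x3E: acc |= 62<<0 -> completed=0 acc=62 shift=7

Answer: 0 62 7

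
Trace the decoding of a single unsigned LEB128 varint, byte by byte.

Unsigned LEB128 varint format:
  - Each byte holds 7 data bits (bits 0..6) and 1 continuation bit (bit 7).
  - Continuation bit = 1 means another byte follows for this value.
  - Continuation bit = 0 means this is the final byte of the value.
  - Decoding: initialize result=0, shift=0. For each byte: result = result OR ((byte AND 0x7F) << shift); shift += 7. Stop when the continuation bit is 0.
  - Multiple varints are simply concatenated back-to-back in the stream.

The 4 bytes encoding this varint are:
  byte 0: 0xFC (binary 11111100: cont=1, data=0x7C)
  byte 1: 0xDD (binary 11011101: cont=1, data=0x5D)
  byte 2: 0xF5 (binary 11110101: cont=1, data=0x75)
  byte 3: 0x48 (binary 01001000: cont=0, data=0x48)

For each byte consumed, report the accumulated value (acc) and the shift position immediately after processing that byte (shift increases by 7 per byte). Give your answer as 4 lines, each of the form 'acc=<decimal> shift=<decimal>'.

Answer: acc=124 shift=7
acc=12028 shift=14
acc=1928956 shift=21
acc=152923900 shift=28

Derivation:
byte 0=0xFC: payload=0x7C=124, contrib = 124<<0 = 124; acc -> 124, shift -> 7
byte 1=0xDD: payload=0x5D=93, contrib = 93<<7 = 11904; acc -> 12028, shift -> 14
byte 2=0xF5: payload=0x75=117, contrib = 117<<14 = 1916928; acc -> 1928956, shift -> 21
byte 3=0x48: payload=0x48=72, contrib = 72<<21 = 150994944; acc -> 152923900, shift -> 28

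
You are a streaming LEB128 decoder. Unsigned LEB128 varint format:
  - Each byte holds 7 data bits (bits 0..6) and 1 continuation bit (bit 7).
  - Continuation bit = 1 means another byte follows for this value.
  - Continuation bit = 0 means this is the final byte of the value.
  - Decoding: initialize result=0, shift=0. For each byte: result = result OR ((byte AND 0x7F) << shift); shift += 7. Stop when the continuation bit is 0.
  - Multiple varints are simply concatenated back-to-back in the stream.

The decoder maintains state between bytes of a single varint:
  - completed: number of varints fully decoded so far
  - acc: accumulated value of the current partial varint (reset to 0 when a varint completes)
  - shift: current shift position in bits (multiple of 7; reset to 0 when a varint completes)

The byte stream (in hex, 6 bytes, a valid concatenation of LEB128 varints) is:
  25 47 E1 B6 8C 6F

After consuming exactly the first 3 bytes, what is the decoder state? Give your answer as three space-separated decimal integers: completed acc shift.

byte[0]=0x25 cont=0 payload=0x25: varint #1 complete (value=37); reset -> completed=1 acc=0 shift=0
byte[1]=0x47 cont=0 payload=0x47: varint #2 complete (value=71); reset -> completed=2 acc=0 shift=0
byte[2]=0xE1 cont=1 payload=0x61: acc |= 97<<0 -> completed=2 acc=97 shift=7

Answer: 2 97 7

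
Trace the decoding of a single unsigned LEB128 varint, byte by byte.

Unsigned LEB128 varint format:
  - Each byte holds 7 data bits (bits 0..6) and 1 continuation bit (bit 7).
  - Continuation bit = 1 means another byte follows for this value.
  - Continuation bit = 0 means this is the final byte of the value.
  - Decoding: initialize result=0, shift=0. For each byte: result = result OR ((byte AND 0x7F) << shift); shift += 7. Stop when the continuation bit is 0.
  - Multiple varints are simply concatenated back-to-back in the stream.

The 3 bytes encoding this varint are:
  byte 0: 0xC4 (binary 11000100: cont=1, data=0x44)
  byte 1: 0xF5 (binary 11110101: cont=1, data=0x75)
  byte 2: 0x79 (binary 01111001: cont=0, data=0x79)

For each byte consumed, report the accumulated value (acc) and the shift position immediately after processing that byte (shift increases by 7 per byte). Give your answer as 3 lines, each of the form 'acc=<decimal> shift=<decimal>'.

Answer: acc=68 shift=7
acc=15044 shift=14
acc=1997508 shift=21

Derivation:
byte 0=0xC4: payload=0x44=68, contrib = 68<<0 = 68; acc -> 68, shift -> 7
byte 1=0xF5: payload=0x75=117, contrib = 117<<7 = 14976; acc -> 15044, shift -> 14
byte 2=0x79: payload=0x79=121, contrib = 121<<14 = 1982464; acc -> 1997508, shift -> 21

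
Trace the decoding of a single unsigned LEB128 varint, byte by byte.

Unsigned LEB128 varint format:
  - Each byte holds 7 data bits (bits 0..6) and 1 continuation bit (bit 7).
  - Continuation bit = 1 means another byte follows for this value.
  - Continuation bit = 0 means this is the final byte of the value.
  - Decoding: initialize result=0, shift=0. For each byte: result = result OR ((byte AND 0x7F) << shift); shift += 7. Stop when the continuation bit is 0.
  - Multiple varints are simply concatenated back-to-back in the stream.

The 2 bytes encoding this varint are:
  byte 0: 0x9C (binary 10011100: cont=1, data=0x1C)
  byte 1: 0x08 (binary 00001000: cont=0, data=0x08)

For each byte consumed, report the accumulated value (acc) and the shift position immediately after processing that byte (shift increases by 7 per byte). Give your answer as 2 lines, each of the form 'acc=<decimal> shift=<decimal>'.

Answer: acc=28 shift=7
acc=1052 shift=14

Derivation:
byte 0=0x9C: payload=0x1C=28, contrib = 28<<0 = 28; acc -> 28, shift -> 7
byte 1=0x08: payload=0x08=8, contrib = 8<<7 = 1024; acc -> 1052, shift -> 14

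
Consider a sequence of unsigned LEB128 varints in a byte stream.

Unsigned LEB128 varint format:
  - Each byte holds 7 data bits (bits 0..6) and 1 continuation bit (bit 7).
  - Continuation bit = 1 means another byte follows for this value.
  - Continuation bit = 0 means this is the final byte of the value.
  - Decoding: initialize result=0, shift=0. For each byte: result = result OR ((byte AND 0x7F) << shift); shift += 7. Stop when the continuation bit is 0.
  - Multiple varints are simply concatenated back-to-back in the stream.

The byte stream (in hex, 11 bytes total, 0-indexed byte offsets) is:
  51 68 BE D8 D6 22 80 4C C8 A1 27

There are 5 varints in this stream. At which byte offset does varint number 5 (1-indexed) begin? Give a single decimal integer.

  byte[0]=0x51 cont=0 payload=0x51=81: acc |= 81<<0 -> acc=81 shift=7 [end]
Varint 1: bytes[0:1] = 51 -> value 81 (1 byte(s))
  byte[1]=0x68 cont=0 payload=0x68=104: acc |= 104<<0 -> acc=104 shift=7 [end]
Varint 2: bytes[1:2] = 68 -> value 104 (1 byte(s))
  byte[2]=0xBE cont=1 payload=0x3E=62: acc |= 62<<0 -> acc=62 shift=7
  byte[3]=0xD8 cont=1 payload=0x58=88: acc |= 88<<7 -> acc=11326 shift=14
  byte[4]=0xD6 cont=1 payload=0x56=86: acc |= 86<<14 -> acc=1420350 shift=21
  byte[5]=0x22 cont=0 payload=0x22=34: acc |= 34<<21 -> acc=72723518 shift=28 [end]
Varint 3: bytes[2:6] = BE D8 D6 22 -> value 72723518 (4 byte(s))
  byte[6]=0x80 cont=1 payload=0x00=0: acc |= 0<<0 -> acc=0 shift=7
  byte[7]=0x4C cont=0 payload=0x4C=76: acc |= 76<<7 -> acc=9728 shift=14 [end]
Varint 4: bytes[6:8] = 80 4C -> value 9728 (2 byte(s))
  byte[8]=0xC8 cont=1 payload=0x48=72: acc |= 72<<0 -> acc=72 shift=7
  byte[9]=0xA1 cont=1 payload=0x21=33: acc |= 33<<7 -> acc=4296 shift=14
  byte[10]=0x27 cont=0 payload=0x27=39: acc |= 39<<14 -> acc=643272 shift=21 [end]
Varint 5: bytes[8:11] = C8 A1 27 -> value 643272 (3 byte(s))

Answer: 8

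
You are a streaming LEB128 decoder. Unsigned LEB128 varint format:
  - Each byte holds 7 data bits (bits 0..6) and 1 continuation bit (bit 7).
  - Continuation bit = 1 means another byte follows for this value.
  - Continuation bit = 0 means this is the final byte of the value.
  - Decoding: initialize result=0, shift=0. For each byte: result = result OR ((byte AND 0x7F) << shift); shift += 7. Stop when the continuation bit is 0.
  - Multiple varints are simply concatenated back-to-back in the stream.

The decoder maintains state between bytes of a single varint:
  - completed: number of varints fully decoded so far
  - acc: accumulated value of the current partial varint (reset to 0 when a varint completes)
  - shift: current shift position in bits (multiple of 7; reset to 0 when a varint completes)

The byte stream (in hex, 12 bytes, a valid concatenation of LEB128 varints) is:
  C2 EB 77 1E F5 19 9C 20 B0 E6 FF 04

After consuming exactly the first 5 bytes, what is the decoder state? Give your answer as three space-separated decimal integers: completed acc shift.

Answer: 2 117 7

Derivation:
byte[0]=0xC2 cont=1 payload=0x42: acc |= 66<<0 -> completed=0 acc=66 shift=7
byte[1]=0xEB cont=1 payload=0x6B: acc |= 107<<7 -> completed=0 acc=13762 shift=14
byte[2]=0x77 cont=0 payload=0x77: varint #1 complete (value=1963458); reset -> completed=1 acc=0 shift=0
byte[3]=0x1E cont=0 payload=0x1E: varint #2 complete (value=30); reset -> completed=2 acc=0 shift=0
byte[4]=0xF5 cont=1 payload=0x75: acc |= 117<<0 -> completed=2 acc=117 shift=7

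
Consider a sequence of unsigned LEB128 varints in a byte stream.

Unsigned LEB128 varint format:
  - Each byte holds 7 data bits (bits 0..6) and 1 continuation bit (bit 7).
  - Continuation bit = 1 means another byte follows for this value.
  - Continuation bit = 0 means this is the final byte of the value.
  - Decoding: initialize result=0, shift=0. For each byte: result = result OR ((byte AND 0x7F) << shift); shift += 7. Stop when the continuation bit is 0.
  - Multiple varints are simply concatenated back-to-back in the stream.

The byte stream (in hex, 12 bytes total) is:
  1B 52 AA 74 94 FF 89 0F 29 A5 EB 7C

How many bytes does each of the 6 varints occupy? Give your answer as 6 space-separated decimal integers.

  byte[0]=0x1B cont=0 payload=0x1B=27: acc |= 27<<0 -> acc=27 shift=7 [end]
Varint 1: bytes[0:1] = 1B -> value 27 (1 byte(s))
  byte[1]=0x52 cont=0 payload=0x52=82: acc |= 82<<0 -> acc=82 shift=7 [end]
Varint 2: bytes[1:2] = 52 -> value 82 (1 byte(s))
  byte[2]=0xAA cont=1 payload=0x2A=42: acc |= 42<<0 -> acc=42 shift=7
  byte[3]=0x74 cont=0 payload=0x74=116: acc |= 116<<7 -> acc=14890 shift=14 [end]
Varint 3: bytes[2:4] = AA 74 -> value 14890 (2 byte(s))
  byte[4]=0x94 cont=1 payload=0x14=20: acc |= 20<<0 -> acc=20 shift=7
  byte[5]=0xFF cont=1 payload=0x7F=127: acc |= 127<<7 -> acc=16276 shift=14
  byte[6]=0x89 cont=1 payload=0x09=9: acc |= 9<<14 -> acc=163732 shift=21
  byte[7]=0x0F cont=0 payload=0x0F=15: acc |= 15<<21 -> acc=31621012 shift=28 [end]
Varint 4: bytes[4:8] = 94 FF 89 0F -> value 31621012 (4 byte(s))
  byte[8]=0x29 cont=0 payload=0x29=41: acc |= 41<<0 -> acc=41 shift=7 [end]
Varint 5: bytes[8:9] = 29 -> value 41 (1 byte(s))
  byte[9]=0xA5 cont=1 payload=0x25=37: acc |= 37<<0 -> acc=37 shift=7
  byte[10]=0xEB cont=1 payload=0x6B=107: acc |= 107<<7 -> acc=13733 shift=14
  byte[11]=0x7C cont=0 payload=0x7C=124: acc |= 124<<14 -> acc=2045349 shift=21 [end]
Varint 6: bytes[9:12] = A5 EB 7C -> value 2045349 (3 byte(s))

Answer: 1 1 2 4 1 3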